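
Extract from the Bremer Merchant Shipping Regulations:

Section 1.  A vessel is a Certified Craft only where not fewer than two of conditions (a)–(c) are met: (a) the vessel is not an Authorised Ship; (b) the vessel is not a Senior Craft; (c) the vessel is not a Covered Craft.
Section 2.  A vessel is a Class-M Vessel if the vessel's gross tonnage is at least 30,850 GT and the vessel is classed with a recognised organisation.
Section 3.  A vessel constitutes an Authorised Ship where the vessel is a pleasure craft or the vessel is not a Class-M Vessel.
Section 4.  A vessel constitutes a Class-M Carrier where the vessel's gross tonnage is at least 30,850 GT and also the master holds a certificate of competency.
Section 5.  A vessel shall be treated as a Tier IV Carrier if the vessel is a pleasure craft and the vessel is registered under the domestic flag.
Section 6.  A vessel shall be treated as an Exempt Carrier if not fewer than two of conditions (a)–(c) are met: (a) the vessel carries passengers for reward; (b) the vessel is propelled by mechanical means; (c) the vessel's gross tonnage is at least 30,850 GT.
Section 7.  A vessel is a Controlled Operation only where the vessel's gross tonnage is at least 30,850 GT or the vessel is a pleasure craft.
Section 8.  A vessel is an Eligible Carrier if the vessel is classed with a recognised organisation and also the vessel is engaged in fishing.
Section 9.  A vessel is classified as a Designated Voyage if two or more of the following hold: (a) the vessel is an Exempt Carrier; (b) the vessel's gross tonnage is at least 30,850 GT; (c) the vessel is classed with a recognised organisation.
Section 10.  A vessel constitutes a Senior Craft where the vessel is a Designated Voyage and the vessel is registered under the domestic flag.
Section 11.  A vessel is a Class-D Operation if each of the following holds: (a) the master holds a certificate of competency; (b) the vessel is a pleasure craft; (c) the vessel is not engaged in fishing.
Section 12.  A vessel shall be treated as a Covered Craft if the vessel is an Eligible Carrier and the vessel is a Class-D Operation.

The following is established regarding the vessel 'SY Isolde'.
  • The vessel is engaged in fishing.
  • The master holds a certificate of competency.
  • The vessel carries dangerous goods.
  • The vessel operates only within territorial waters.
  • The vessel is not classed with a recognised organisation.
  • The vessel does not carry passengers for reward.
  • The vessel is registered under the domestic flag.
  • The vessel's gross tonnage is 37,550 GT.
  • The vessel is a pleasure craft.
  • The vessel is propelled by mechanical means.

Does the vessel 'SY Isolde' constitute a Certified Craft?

section 2 — Class-M Vessel: [vessel's gross tonnage: 37,550 GT ≥ 30,850 GT? yes] AND [the vessel is classed with a recognised organisation? no] → not satisfied.
section 3 — Authorised Ship: [the vessel is a pleasure craft? yes] OR [not a Class-M Vessel (section 2)? yes] → satisfied.
section 6 — Exempt Carrier: the vessel carries passengers for reward? no; the vessel is propelled by mechanical means? yes; vessel's gross tonnage: 37,550 GT ≥ 30,850 GT? yes — 2 of 3 hold (need ≥2) → satisfied.
section 9 — Designated Voyage: Exempt Carrier (section 6)? yes; vessel's gross tonnage: 37,550 GT ≥ 30,850 GT? yes; the vessel is classed with a recognised organisation? no — 2 of 3 hold (need ≥2) → satisfied.
section 10 — Senior Craft: [Designated Voyage (section 9)? yes] AND [the vessel is registered under the domestic flag? yes] → satisfied.
section 8 — Eligible Carrier: [the vessel is classed with a recognised organisation? no] AND [the vessel is engaged in fishing? yes] → not satisfied.
section 11 — Class-D Operation: [the master holds a certificate of competency? yes] AND [the vessel is a pleasure craft? yes] AND [the vessel is not engaged in fishing? no] → not satisfied.
section 12 — Covered Craft: [Eligible Carrier (section 8)? no] AND [Class-D Operation (section 11)? no] → not satisfied.
section 1 — Certified Craft: not an Authorised Ship (section 3)? no; not a Senior Craft (section 10)? no; not a Covered Craft (section 12)? yes — 1 of 3 hold (need ≥2) → not satisfied.

No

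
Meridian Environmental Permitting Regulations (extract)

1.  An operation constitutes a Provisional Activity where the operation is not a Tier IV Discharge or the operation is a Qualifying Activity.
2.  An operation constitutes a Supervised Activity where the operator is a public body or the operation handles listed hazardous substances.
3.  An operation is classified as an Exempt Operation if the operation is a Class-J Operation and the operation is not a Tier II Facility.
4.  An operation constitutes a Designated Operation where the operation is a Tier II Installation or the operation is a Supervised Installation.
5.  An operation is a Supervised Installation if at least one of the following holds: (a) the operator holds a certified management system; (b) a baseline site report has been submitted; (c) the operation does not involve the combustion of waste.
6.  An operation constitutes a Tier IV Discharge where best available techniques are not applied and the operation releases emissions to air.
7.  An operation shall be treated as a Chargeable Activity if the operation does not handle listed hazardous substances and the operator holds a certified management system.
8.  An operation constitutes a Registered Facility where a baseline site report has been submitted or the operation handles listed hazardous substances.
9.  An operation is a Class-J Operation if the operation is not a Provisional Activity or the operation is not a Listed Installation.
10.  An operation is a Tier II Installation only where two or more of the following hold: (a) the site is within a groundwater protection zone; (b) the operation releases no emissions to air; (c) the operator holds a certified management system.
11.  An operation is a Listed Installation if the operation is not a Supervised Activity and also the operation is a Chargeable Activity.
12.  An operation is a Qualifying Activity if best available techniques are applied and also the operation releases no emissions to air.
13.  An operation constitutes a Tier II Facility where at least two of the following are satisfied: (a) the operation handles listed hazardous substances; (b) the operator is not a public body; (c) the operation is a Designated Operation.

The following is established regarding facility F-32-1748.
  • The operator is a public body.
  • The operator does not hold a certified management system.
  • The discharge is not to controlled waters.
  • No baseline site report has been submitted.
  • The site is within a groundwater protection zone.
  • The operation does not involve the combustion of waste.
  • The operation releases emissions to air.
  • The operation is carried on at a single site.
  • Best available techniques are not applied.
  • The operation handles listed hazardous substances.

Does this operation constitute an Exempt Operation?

Under paragraph 6: best available techniques are not applied? yes; and the operation releases emissions to air? yes. So the operation is a Tier IV Discharge.
Under paragraph 12: best available techniques are applied? no; and the operation releases no emissions to air? no. So the operation is not a Qualifying Activity.
Under paragraph 1: not a Tier IV Discharge (paragraph 6)? no; or Qualifying Activity (paragraph 12)? no. So the operation is not a Provisional Activity.
Under paragraph 2: the operator is a public body? yes; or the operation handles listed hazardous substances? yes. So the operation is a Supervised Activity.
Under paragraph 7: the operation does not handle listed hazardous substances? no; and the operator holds a certified management system? no. So the operation is not a Chargeable Activity.
Under paragraph 11: not a Supervised Activity (paragraph 2)? no; and Chargeable Activity (paragraph 7)? no. So the operation is not a Listed Installation.
Under paragraph 9: not a Provisional Activity (paragraph 1)? yes; or not a Listed Installation (paragraph 11)? yes. So the operation is a Class-J Operation.
Under paragraph 10: the site is within a groundwater protection zone? yes; the operation releases no emissions to air? no; the operator holds a certified management system? no — 1 of 3 hold (need ≥2) → not satisfied.
Under paragraph 5: the operator holds a certified management system? no; or a baseline site report has been submitted? no; or the operation does not involve the combustion of waste? yes. So the operation is a Supervised Installation.
Under paragraph 4: Tier II Installation (paragraph 10)? no; or Supervised Installation (paragraph 5)? yes. So the operation is a Designated Operation.
Under paragraph 13: the operation handles listed hazardous substances? yes; the operator is not a public body? no; Designated Operation (paragraph 4)? yes — 2 of 3 hold (need ≥2) → satisfied.
Under paragraph 3: Class-J Operation (paragraph 9)? yes; and not a Tier II Facility (paragraph 13)? no. So the operation is not an Exempt Operation.

No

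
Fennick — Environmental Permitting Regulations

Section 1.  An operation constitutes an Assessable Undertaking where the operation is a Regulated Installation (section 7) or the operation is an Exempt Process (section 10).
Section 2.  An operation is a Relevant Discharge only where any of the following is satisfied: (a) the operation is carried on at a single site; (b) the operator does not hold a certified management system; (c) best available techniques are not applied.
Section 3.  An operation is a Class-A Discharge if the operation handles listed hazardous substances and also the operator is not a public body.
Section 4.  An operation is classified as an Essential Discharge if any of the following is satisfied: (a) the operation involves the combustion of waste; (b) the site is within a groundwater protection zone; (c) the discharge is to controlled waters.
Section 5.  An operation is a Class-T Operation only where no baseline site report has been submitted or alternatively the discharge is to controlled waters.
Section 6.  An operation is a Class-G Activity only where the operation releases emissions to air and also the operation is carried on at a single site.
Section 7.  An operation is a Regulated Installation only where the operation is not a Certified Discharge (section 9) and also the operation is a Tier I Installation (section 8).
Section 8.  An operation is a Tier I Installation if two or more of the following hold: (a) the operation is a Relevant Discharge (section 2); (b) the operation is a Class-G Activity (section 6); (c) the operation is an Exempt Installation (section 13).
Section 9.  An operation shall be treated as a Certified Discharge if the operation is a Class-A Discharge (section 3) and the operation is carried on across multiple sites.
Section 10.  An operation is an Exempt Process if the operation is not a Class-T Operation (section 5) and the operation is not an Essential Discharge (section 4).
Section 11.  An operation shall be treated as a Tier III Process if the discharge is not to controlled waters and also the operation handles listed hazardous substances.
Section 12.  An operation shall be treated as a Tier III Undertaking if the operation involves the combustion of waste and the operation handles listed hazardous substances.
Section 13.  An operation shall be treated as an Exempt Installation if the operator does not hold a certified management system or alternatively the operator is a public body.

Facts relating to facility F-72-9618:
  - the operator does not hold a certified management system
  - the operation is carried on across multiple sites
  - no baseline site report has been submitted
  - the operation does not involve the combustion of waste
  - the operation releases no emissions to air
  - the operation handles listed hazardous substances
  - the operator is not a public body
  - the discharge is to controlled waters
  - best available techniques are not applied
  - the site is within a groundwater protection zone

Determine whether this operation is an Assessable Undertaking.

section 3 — Class-A Discharge: [the operation handles listed hazardous substances? yes] AND [the operator is not a public body? yes] → satisfied.
section 9 — Certified Discharge: [Class-A Discharge (section 3)? yes] AND [the operation is carried on across multiple sites? yes] → satisfied.
section 2 — Relevant Discharge: [the operation is carried on at a single site? no] OR [the operator does not hold a certified management system? yes] OR [best available techniques are not applied? yes] → satisfied.
section 6 — Class-G Activity: [the operation releases emissions to air? no] AND [the operation is carried on at a single site? no] → not satisfied.
section 13 — Exempt Installation: [the operator does not hold a certified management system? yes] OR [the operator is a public body? no] → satisfied.
section 8 — Tier I Installation: Relevant Discharge (section 2)? yes; Class-G Activity (section 6)? no; Exempt Installation (section 13)? yes — 2 of 3 hold (need ≥2) → satisfied.
section 7 — Regulated Installation: [not a Certified Discharge (section 9)? no] AND [Tier I Installation (section 8)? yes] → not satisfied.
section 5 — Class-T Operation: [no baseline site report has been submitted? yes] OR [the discharge is to controlled waters? yes] → satisfied.
section 4 — Essential Discharge: [the operation involves the combustion of waste? no] OR [the site is within a groundwater protection zone? yes] OR [the discharge is to controlled waters? yes] → satisfied.
section 10 — Exempt Process: [not a Class-T Operation (section 5)? no] AND [not an Essential Discharge (section 4)? no] → not satisfied.
section 1 — Assessable Undertaking: [Regulated Installation (section 7)? no] OR [Exempt Process (section 10)? no] → not satisfied.

No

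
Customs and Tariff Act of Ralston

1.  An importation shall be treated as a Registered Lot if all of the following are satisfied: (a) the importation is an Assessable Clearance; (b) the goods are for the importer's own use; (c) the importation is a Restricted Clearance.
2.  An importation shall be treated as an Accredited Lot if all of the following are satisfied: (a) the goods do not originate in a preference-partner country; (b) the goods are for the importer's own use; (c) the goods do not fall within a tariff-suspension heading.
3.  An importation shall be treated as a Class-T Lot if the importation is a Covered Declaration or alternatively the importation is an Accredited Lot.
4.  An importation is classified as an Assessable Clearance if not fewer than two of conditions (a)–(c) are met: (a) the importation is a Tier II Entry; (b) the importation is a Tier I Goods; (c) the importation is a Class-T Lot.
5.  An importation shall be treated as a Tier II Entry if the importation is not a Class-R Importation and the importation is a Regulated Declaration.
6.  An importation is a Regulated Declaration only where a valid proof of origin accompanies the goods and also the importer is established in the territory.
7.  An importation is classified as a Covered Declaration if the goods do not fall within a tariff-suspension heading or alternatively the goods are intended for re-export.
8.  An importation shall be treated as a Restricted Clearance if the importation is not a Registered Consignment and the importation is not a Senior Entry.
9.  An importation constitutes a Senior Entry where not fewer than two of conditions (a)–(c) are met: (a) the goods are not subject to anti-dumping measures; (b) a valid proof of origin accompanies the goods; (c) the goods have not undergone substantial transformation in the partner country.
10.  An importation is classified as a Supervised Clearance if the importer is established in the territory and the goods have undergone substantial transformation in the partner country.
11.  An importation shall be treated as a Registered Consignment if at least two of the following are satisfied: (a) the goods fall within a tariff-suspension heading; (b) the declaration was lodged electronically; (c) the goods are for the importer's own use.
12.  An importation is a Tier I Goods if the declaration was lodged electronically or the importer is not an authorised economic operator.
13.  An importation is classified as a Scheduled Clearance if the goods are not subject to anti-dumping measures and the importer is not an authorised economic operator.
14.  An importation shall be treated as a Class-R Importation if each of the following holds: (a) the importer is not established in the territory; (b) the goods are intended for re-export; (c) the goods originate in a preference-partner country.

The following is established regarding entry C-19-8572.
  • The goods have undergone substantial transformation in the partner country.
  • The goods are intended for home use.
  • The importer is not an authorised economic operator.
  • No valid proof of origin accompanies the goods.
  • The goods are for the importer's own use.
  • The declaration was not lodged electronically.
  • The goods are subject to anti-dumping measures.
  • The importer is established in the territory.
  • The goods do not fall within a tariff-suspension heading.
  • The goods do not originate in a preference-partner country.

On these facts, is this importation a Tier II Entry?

No

paragraph 14 — Class-R Importation: [the importer is not established in the territory? no] AND [the goods are intended for re-export? no] AND [the goods originate in a preference-partner country? no] → not satisfied.
paragraph 6 — Regulated Declaration: [a valid proof of origin accompanies the goods? no] AND [the importer is established in the territory? yes] → not satisfied.
paragraph 5 — Tier II Entry: [not a Class-R Importation (paragraph 14)? yes] AND [Regulated Declaration (paragraph 6)? no] → not satisfied.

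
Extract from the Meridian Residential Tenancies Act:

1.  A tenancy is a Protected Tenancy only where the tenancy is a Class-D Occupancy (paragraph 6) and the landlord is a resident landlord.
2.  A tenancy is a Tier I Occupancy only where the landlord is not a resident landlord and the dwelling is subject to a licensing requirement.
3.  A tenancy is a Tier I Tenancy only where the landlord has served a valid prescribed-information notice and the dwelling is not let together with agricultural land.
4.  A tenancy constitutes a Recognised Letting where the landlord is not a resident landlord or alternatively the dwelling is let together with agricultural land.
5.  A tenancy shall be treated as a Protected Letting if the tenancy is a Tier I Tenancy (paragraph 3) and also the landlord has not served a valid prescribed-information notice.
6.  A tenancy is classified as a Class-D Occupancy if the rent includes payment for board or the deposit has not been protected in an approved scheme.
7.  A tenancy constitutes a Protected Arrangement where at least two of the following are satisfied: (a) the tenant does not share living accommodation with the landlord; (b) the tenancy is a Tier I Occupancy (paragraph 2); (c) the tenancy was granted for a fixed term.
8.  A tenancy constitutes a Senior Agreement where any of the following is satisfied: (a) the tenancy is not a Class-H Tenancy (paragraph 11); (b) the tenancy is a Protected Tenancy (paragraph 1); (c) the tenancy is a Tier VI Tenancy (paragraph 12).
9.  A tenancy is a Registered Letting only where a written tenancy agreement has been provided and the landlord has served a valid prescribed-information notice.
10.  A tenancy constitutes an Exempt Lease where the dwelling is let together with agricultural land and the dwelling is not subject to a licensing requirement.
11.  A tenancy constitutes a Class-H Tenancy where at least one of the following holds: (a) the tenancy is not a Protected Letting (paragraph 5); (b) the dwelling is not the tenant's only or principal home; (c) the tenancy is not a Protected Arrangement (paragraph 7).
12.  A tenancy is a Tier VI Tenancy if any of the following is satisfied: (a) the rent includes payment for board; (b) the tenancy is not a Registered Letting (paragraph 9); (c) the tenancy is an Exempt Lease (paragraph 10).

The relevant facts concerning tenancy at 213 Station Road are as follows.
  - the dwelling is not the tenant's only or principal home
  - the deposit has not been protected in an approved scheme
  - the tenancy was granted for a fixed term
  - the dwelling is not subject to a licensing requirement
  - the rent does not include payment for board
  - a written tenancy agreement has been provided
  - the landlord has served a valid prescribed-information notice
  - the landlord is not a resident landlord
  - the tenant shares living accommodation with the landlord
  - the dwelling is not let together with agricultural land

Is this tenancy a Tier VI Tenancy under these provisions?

No

paragraph 9 — Registered Letting: [a written tenancy agreement has been provided? yes] AND [the landlord has served a valid prescribed-information notice? yes] → satisfied.
paragraph 10 — Exempt Lease: [the dwelling is let together with agricultural land? no] AND [the dwelling is not subject to a licensing requirement? yes] → not satisfied.
paragraph 12 — Tier VI Tenancy: [the rent includes payment for board? no] OR [not a Registered Letting (paragraph 9)? no] OR [Exempt Lease (paragraph 10)? no] → not satisfied.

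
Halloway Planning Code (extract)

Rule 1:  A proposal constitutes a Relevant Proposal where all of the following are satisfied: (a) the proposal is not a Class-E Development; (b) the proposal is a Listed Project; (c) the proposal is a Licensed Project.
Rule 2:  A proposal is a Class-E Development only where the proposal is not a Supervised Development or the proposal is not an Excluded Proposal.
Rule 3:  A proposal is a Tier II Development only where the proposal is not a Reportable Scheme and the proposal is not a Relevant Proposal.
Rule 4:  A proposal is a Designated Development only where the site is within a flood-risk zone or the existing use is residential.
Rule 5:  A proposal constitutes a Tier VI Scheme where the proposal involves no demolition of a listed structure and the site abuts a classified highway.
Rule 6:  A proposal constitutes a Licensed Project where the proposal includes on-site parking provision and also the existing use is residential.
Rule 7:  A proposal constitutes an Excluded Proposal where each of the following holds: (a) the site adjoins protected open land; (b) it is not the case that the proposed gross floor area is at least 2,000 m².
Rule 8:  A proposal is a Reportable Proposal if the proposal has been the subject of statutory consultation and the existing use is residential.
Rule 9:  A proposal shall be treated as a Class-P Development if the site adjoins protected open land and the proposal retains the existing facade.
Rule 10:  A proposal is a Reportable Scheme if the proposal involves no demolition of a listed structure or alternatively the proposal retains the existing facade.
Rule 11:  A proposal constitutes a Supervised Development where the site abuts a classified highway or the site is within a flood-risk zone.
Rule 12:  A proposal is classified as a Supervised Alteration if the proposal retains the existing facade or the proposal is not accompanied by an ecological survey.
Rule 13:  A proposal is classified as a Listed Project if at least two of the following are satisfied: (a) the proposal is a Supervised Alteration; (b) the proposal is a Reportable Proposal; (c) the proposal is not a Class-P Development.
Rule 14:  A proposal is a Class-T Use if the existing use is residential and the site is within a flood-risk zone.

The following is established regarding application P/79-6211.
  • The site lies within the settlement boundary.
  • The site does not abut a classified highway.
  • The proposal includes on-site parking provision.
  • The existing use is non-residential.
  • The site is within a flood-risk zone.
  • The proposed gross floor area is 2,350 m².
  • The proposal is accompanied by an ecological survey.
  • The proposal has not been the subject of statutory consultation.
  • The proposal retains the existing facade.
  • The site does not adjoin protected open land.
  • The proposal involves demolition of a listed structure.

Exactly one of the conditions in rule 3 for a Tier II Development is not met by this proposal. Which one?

Reportable Scheme

rule 10 — Reportable Scheme: [the proposal involves no demolition of a listed structure? no] OR [the proposal retains the existing facade? yes] → satisfied.
rule 11 — Supervised Development: [the site abuts a classified highway? no] OR [the site is within a flood-risk zone? yes] → satisfied.
rule 7 — Excluded Proposal: [the site adjoins protected open land? no] AND [proposed gross floor area: 2,350 m² ≥ 2,000 m²? yes, so negated condition no] → not satisfied.
rule 2 — Class-E Development: [not a Supervised Development (rule 11)? no] OR [not an Excluded Proposal (rule 7)? yes] → satisfied.
rule 12 — Supervised Alteration: [the proposal retains the existing facade? yes] OR [the proposal is not accompanied by an ecological survey? no] → satisfied.
rule 8 — Reportable Proposal: [the proposal has been the subject of statutory consultation? no] AND [the existing use is residential? no] → not satisfied.
rule 9 — Class-P Development: [the site adjoins protected open land? no] AND [the proposal retains the existing facade? yes] → not satisfied.
rule 13 — Listed Project: Supervised Alteration (rule 12)? yes; Reportable Proposal (rule 8)? no; not a Class-P Development (rule 9)? yes — 2 of 3 hold (need ≥2) → satisfied.
rule 6 — Licensed Project: [the proposal includes on-site parking provision? yes] AND [the existing use is residential? no] → not satisfied.
rule 1 — Relevant Proposal: [not a Class-E Development (rule 2)? no] AND [Listed Project (rule 13)? yes] AND [Licensed Project (rule 6)? no] → not satisfied.
rule 3 — Tier II Development: [not a Reportable Scheme (rule 10)? no] AND [not a Relevant Proposal (rule 1)? yes] → not satisfied.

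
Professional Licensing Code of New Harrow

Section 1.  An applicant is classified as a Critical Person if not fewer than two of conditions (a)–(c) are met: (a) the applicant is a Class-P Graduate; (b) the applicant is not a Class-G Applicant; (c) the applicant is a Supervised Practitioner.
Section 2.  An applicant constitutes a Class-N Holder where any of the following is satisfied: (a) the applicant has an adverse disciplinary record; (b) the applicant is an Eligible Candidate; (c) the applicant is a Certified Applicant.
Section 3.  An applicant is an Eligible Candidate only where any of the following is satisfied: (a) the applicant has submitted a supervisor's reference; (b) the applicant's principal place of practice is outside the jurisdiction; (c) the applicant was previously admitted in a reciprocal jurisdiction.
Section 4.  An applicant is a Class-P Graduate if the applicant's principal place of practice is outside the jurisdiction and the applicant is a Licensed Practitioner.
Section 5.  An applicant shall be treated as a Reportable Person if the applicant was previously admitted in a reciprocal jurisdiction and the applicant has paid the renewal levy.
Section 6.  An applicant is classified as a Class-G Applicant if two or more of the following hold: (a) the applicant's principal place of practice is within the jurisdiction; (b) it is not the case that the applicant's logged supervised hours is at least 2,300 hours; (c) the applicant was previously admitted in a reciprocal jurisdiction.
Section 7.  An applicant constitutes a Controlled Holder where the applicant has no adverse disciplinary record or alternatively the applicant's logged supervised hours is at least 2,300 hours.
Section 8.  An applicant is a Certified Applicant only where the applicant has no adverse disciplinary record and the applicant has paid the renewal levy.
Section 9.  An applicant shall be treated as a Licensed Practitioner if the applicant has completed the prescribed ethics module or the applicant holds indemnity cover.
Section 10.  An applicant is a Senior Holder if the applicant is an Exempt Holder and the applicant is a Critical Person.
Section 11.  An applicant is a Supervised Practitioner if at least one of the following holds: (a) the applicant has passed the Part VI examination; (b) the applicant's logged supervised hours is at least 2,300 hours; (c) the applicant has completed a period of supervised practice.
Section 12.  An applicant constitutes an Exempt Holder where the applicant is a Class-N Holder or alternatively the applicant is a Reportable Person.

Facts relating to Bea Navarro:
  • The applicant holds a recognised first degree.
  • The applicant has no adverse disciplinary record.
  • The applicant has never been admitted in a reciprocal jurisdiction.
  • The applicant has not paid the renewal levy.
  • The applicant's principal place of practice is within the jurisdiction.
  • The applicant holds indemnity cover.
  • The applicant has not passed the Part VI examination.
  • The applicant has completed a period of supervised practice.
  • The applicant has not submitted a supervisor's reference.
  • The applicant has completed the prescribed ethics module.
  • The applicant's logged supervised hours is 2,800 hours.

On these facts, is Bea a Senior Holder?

No

section 3 — Eligible Candidate: [the applicant has submitted a supervisor's reference? no] OR [the applicant's principal place of practice is outside the jurisdiction? no] OR [the applicant was previously admitted in a reciprocal jurisdiction? no] → not satisfied.
section 8 — Certified Applicant: [the applicant has no adverse disciplinary record? yes] AND [the applicant has paid the renewal levy? no] → not satisfied.
section 2 — Class-N Holder: [the applicant has an adverse disciplinary record? no] OR [Eligible Candidate (section 3)? no] OR [Certified Applicant (section 8)? no] → not satisfied.
section 5 — Reportable Person: [the applicant was previously admitted in a reciprocal jurisdiction? no] AND [the applicant has paid the renewal levy? no] → not satisfied.
section 12 — Exempt Holder: [Class-N Holder (section 2)? no] OR [Reportable Person (section 5)? no] → not satisfied.
section 9 — Licensed Practitioner: [the applicant has completed the prescribed ethics module? yes] OR [the applicant holds indemnity cover? yes] → satisfied.
section 4 — Class-P Graduate: [the applicant's principal place of practice is outside the jurisdiction? no] AND [Licensed Practitioner (section 9)? yes] → not satisfied.
section 6 — Class-G Applicant: the applicant's principal place of practice is within the jurisdiction? yes; applicant's logged supervised hours: 2,800 hours ≥ 2,300 hours? yes, so negated condition no; the applicant was previously admitted in a reciprocal jurisdiction? no — 1 of 3 hold (need ≥2) → not satisfied.
section 11 — Supervised Practitioner: [the applicant has passed the Part VI examination? no] OR [applicant's logged supervised hours: 2,800 hours ≥ 2,300 hours? yes] OR [the applicant has completed a period of supervised practice? yes] → satisfied.
section 1 — Critical Person: Class-P Graduate (section 4)? no; not a Class-G Applicant (section 6)? yes; Supervised Practitioner (section 11)? yes — 2 of 3 hold (need ≥2) → satisfied.
section 10 — Senior Holder: [Exempt Holder (section 12)? no] AND [Critical Person (section 1)? yes] → not satisfied.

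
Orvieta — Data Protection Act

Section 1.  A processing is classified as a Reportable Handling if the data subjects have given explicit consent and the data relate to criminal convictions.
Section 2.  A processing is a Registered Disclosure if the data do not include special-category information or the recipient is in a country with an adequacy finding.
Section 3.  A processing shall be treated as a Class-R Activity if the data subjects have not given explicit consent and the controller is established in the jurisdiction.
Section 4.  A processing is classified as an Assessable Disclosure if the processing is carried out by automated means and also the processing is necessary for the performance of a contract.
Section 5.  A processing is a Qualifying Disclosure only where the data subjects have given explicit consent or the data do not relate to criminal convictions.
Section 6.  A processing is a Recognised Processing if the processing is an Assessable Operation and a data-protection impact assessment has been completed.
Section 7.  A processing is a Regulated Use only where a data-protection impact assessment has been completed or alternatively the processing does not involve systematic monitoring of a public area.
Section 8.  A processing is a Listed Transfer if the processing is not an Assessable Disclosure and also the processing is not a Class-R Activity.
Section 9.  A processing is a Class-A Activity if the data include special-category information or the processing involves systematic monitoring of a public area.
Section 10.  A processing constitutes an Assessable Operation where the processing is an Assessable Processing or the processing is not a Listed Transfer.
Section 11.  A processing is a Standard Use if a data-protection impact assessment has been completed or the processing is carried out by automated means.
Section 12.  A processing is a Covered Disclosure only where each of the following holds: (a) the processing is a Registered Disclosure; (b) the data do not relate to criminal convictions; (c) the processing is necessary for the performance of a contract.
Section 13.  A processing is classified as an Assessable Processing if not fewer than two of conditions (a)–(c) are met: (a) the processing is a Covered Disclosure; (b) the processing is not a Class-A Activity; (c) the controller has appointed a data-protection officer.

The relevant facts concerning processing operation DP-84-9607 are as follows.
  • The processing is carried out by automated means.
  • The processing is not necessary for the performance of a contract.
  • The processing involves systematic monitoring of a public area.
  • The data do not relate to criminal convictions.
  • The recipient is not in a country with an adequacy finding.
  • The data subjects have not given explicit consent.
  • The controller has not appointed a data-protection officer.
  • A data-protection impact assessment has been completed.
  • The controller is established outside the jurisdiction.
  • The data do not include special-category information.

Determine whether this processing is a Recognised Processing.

No

section 2 — Registered Disclosure: [the data do not include special-category information? yes] OR [the recipient is in a country with an adequacy finding? no] → satisfied.
section 12 — Covered Disclosure: [Registered Disclosure (section 2)? yes] AND [the data do not relate to criminal convictions? yes] AND [the processing is necessary for the performance of a contract? no] → not satisfied.
section 9 — Class-A Activity: [the data include special-category information? no] OR [the processing involves systematic monitoring of a public area? yes] → satisfied.
section 13 — Assessable Processing: Covered Disclosure (section 12)? no; not a Class-A Activity (section 9)? no; the controller has appointed a data-protection officer? no — 0 of 3 hold (need ≥2) → not satisfied.
section 4 — Assessable Disclosure: [the processing is carried out by automated means? yes] AND [the processing is necessary for the performance of a contract? no] → not satisfied.
section 3 — Class-R Activity: [the data subjects have not given explicit consent? yes] AND [the controller is established in the jurisdiction? no] → not satisfied.
section 8 — Listed Transfer: [not an Assessable Disclosure (section 4)? yes] AND [not a Class-R Activity (section 3)? yes] → satisfied.
section 10 — Assessable Operation: [Assessable Processing (section 13)? no] OR [not a Listed Transfer (section 8)? no] → not satisfied.
section 6 — Recognised Processing: [Assessable Operation (section 10)? no] AND [a data-protection impact assessment has been completed? yes] → not satisfied.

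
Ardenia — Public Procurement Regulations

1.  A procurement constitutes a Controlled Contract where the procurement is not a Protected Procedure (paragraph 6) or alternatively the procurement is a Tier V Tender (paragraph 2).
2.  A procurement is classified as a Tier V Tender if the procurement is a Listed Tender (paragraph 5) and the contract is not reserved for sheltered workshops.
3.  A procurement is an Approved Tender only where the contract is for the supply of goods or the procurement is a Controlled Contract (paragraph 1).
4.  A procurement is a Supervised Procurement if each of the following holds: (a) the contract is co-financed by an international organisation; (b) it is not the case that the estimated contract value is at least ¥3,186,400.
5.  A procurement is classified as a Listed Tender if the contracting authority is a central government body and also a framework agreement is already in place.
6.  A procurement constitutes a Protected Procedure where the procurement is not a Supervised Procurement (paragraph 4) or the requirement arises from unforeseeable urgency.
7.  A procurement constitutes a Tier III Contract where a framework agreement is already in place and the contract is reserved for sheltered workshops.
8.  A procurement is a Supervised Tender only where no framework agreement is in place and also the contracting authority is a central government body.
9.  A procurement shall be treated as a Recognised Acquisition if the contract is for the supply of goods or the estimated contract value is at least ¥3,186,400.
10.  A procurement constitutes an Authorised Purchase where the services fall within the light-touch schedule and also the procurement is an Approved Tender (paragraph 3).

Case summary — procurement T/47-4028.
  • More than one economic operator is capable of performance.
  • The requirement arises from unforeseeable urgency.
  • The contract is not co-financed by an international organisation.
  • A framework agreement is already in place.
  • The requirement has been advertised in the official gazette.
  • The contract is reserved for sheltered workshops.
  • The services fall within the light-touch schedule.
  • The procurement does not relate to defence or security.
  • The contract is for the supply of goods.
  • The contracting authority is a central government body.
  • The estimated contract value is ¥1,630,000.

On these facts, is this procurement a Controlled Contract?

No

Under paragraph 4: the contract is co-financed by an international organisation? no; and estimated contract value: ¥1,630,000 ≥ ¥3,186,400? no, so negated condition yes. So the procurement is not a Supervised Procurement.
Under paragraph 6: not a Supervised Procurement (paragraph 4)? yes; or the requirement arises from unforeseeable urgency? yes. So the procurement is a Protected Procedure.
Under paragraph 5: the contracting authority is a central government body? yes; and a framework agreement is already in place? yes. So the procurement is a Listed Tender.
Under paragraph 2: Listed Tender (paragraph 5)? yes; and the contract is not reserved for sheltered workshops? no. So the procurement is not a Tier V Tender.
Under paragraph 1: not a Protected Procedure (paragraph 6)? no; or Tier V Tender (paragraph 2)? no. So the procurement is not a Controlled Contract.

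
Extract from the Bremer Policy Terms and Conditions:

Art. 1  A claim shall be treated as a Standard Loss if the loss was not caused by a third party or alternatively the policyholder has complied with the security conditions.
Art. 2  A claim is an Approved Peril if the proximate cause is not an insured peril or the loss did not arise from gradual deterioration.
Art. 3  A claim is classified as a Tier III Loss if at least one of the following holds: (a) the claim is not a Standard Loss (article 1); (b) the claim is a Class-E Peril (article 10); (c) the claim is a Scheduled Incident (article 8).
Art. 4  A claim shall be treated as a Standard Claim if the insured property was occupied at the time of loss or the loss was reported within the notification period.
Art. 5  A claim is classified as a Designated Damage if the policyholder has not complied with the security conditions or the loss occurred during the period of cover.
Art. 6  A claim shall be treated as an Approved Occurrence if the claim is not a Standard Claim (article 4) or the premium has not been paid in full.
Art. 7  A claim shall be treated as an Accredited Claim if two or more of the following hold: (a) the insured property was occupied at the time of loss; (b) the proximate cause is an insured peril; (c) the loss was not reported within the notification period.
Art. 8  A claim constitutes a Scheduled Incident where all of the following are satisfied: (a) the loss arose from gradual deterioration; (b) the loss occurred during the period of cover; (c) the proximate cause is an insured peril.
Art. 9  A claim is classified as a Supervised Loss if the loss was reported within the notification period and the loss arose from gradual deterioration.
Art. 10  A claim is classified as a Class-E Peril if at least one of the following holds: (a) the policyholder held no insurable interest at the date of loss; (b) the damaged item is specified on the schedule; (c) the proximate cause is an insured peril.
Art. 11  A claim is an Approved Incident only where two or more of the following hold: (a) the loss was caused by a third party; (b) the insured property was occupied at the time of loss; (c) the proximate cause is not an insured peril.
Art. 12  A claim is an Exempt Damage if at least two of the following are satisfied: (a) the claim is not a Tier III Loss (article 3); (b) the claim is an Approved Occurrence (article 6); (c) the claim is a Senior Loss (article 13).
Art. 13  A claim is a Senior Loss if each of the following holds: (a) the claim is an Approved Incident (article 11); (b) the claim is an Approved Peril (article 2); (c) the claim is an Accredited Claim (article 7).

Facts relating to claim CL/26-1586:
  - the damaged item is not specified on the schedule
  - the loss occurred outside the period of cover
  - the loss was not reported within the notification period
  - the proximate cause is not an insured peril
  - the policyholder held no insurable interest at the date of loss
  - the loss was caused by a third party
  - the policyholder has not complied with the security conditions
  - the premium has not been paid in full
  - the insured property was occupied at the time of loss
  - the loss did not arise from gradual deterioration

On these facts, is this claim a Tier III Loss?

Yes

Under article 1: the loss was not caused by a third party? no; or the policyholder has complied with the security conditions? no. So the claim is not a Standard Loss.
Under article 10: the policyholder held no insurable interest at the date of loss? yes; or the damaged item is specified on the schedule? no; or the proximate cause is an insured peril? no. So the claim is a Class-E Peril.
Under article 8: the loss arose from gradual deterioration? no; and the loss occurred during the period of cover? no; and the proximate cause is an insured peril? no. So the claim is not a Scheduled Incident.
Under article 3: not a Standard Loss (article 1)? yes; or Class-E Peril (article 10)? yes; or Scheduled Incident (article 8)? no. So the claim is a Tier III Loss.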